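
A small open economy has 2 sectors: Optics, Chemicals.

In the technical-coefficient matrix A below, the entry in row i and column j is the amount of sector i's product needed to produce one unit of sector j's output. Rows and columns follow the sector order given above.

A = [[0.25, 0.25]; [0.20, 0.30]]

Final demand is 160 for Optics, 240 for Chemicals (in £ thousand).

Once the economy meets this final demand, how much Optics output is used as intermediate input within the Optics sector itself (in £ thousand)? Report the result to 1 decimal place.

z_OO = 90.5

I − A =
  [   0.75    -0.25]
  [  -0.20     0.70]
det(I−A) = (0.75)(0.70) − (-0.25)(-0.20) = 0.4750
adj(I−A) = [[0.70, 0.25], [0.20, 0.75]]
(I − A)⁻¹ = adj(I−A) / det(I−A) ≈
  [   1.4737     0.5263]
  [   0.4211     1.5789]
First solve x = (I − A)⁻¹ d = adj(I−A)·d / det(I−A); in particular x_O = (0.70·160 + 0.25·240) / 0.4750 = 172.00 / 0.4750 ≈ 362.105.
Intermediate flow from O to O: z_OO = a_OO · x_O = 0.25 × 172.00 / 0.4750 = 43.00 / 0.4750 ≈ 90.5.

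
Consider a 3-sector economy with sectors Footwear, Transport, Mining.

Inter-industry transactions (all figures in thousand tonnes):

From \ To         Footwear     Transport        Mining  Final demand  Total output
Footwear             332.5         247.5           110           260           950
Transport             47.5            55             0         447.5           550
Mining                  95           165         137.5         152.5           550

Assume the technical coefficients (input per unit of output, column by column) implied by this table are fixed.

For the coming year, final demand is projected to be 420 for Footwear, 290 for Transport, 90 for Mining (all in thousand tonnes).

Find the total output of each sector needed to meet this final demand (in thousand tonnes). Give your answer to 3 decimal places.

Technical coefficients a_ij = z_ij / X_j:
  a_11 = 332.5/950 = 0.35, a_21 = 47.5/950 = 0.05, a_31 = 95/950 = 0.10
  a_12 = 247.5/550 = 0.45, a_22 = 55/550 = 0.10, a_32 = 165/550 = 0.30
  a_13 = 110/550 = 0.20, a_23 = 0/550 = 0.00, a_33 = 137.5/550 = 0.25
I − A =
  [   0.65    -0.45    -0.20]
  [  -0.05     0.90     0.00]
  [  -0.10    -0.30     0.75]
Cofactors of I−A, C_ij = (−1)^(i+j)·(minor ij) (rows/columns in the sector order above):
  C_11 = (0.90)(0.75) − (0.00)(-0.30) = 0.6750
  C_12 = −[(-0.05)(0.75) − (0.00)(-0.10)] = 0.0375
  C_13 = (-0.05)(-0.30) − (0.90)(-0.10) = 0.1050
  C_21 = −[(-0.45)(0.75) − (-0.20)(-0.30)] = 0.3975
  C_22 = (0.65)(0.75) − (-0.20)(-0.10) = 0.4675
  C_23 = −[(0.65)(-0.30) − (-0.45)(-0.10)] = 0.2400
  C_31 = (-0.45)(0.00) − (-0.20)(0.90) = 0.1800
  C_32 = −[(0.65)(0.00) − (-0.20)(-0.05)] = 0.0100
  C_33 = (0.65)(0.90) − (-0.45)(-0.05) = 0.5625
det(I−A) = Σ_j (I−A)_1j·C_1j = (0.65)(0.6750) + (-0.45)(0.0375) + (-0.20)(0.1050) = 0.400875
adj(I−A) = Cᵀ =
  [ 0.6750   0.3975   0.1800]
  [ 0.0375   0.4675   0.0100]
  [ 0.1050   0.2400   0.5625]
(I − A)⁻¹ = adj(I−A) / det(I−A) ≈
  [   1.6838     0.9916     0.4490]
  [   0.0935     1.1662     0.0249]
  [   0.2619     0.5987     1.4032]
x = (I − A)⁻¹ d = adj(I−A)·d / det(I−A), with det(I−A) = 0.400875:
  x_1 = (0.6750·420 + 0.3975·290 + 0.1800·90) / 0.400875 = 414.975 / 0.400875 ≈ 1035.173
  x_2 = (0.0375·420 + 0.4675·290 + 0.0100·90) / 0.400875 = 152.225 / 0.400875 ≈ 379.732
  x_3 = (0.1050·420 + 0.2400·290 + 0.5625·90) / 0.400875 = 164.325 / 0.400875 ≈ 409.916

x_1 = 1035.173, x_2 = 379.732, x_3 = 409.916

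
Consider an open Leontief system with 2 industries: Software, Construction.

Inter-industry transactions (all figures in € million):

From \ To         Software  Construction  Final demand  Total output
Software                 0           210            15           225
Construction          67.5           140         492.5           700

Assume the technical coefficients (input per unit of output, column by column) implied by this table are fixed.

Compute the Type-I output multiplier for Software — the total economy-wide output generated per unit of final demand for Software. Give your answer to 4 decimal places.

m_1 = 1.5493

Technical coefficients a_ij = z_ij / X_j:
  a_11 = 0/225 = 0.00, a_21 = 67.5/225 = 0.30
  a_12 = 210/700 = 0.30, a_22 = 140/700 = 0.20
I − A =
  [   1.00    -0.30]
  [  -0.30     0.80]
det(I−A) = (1.00)(0.80) − (-0.30)(-0.30) = 0.7100
adj(I−A) = [[0.80, 0.30], [0.30, 1.00]]
(I − A)⁻¹ = adj(I−A) / det(I−A) ≈
  [   1.12676     0.42254]
  [   0.42254     1.40845]
The output multiplier for sector j is the column-j sum of the Leontief inverse (I − A)⁻¹ = adj(I−A) / det(I−A).
Column 1 of adj(I−A): (0.80, 0.30); det(I−A) = 0.7100.
m_1 = (0.80 + 0.30) / 0.7100 = 1.10 / 0.7100 ≈ 1.5493.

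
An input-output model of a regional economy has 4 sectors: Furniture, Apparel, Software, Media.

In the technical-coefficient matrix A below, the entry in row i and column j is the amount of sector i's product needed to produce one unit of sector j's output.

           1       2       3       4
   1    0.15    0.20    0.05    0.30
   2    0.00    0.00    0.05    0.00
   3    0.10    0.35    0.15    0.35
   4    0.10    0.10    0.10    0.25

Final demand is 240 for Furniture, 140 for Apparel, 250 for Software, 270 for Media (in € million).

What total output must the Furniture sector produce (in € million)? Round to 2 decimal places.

I − A =
  [   0.85    -0.20    -0.05    -0.30]
  [   0.00     1.00    -0.05     0.00]
  [  -0.10    -0.35     0.85    -0.35]
  [  -0.10    -0.10    -0.10     0.75]
Compute the cofactors C_ij = (−1)^(i+j)·(3×3 minor ij) of I−A; the adjugate is their transpose:
adj(I−A) = Cᵀ =
  [ 0.587625   0.171375   0.076500   0.270750]
  [ 0.005500   0.478125   0.030375   0.016375]
  [ 0.110000   0.267375   0.607500   0.327500]
  [ 0.093750   0.122250   0.095250   0.701625]
det(I−A) = Σ_j (I−A)_1j·C_1j = (0.85)(0.587625) + (-0.20)(0.005500) + (-0.05)(0.110000) + (-0.30)(0.093750) = 0.46475625
(I − A)⁻¹ = adj(I−A) / det(I−A) ≈
  [   1.2644     0.3687     0.1646     0.5826]
  [   0.0118     1.0288     0.0654     0.0352]
  [   0.2367     0.5753     1.3071     0.7047]
  [   0.2017     0.2630     0.2049     1.5097]
x = (I − A)⁻¹ d = adj(I−A)·d / det(I−A), with det(I−A) = 0.46475625:
  x_1 = (0.587625·240 + 0.171375·140 + 0.076500·250 + 0.270750·270) / 0.46475625 = 257.25 / 0.46475625 ≈ 553.52
  x_2 = (0.005500·240 + 0.478125·140 + 0.030375·250 + 0.016375·270) / 0.46475625 = 80.2725 / 0.46475625 ≈ 172.72
  x_3 = (0.110000·240 + 0.267375·140 + 0.607500·250 + 0.327500·270) / 0.46475625 = 304.1325 / 0.46475625 ≈ 654.39
  x_4 = (0.093750·240 + 0.122250·140 + 0.095250·250 + 0.701625·270) / 0.46475625 = 252.86625 / 0.46475625 ≈ 544.08

x_1 = 553.52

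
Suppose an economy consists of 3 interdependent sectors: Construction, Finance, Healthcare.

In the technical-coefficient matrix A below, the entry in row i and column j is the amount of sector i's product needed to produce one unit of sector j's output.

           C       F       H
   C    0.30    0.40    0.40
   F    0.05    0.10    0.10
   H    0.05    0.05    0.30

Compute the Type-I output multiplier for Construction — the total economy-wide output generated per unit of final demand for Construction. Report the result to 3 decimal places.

m_C = 1.770

I − A =
  [   0.70    -0.40    -0.40]
  [  -0.05     0.90    -0.10]
  [  -0.05    -0.05     0.70]
Cofactors of I−A, C_ij = (−1)^(i+j)·(minor ij) (rows/columns in the sector order above):
  C_11 = (0.90)(0.70) − (-0.10)(-0.05) = 0.6250
  C_12 = −[(-0.05)(0.70) − (-0.10)(-0.05)] = 0.0400
  C_13 = (-0.05)(-0.05) − (0.90)(-0.05) = 0.0475
  C_21 = −[(-0.40)(0.70) − (-0.40)(-0.05)] = 0.3000
  C_22 = (0.70)(0.70) − (-0.40)(-0.05) = 0.4700
  C_23 = −[(0.70)(-0.05) − (-0.40)(-0.05)] = 0.0550
  C_31 = (-0.40)(-0.10) − (-0.40)(0.90) = 0.4000
  C_32 = −[(0.70)(-0.10) − (-0.40)(-0.05)] = 0.0900
  C_33 = (0.70)(0.90) − (-0.40)(-0.05) = 0.6100
det(I−A) = Σ_j (I−A)_1j·C_1j = (0.70)(0.6250) + (-0.40)(0.0400) + (-0.40)(0.0475) = 0.4025
adj(I−A) = Cᵀ =
  [ 0.6250   0.3000   0.4000]
  [ 0.0400   0.4700   0.0900]
  [ 0.0475   0.0550   0.6100]
(I − A)⁻¹ = adj(I−A) / det(I−A) ≈
  [   1.5528     0.7453     0.9938]
  [   0.0994     1.1677     0.2236]
  [   0.1180     0.1366     1.5155]
The output multiplier for sector j is the column-j sum of the Leontief inverse (I − A)⁻¹ = adj(I−A) / det(I−A).
Column C of adj(I−A): (0.6250, 0.0400, 0.0475); det(I−A) = 0.4025.
m_C = (0.6250 + 0.0400 + 0.0475) / 0.4025 = 0.7125 / 0.4025 ≈ 1.770.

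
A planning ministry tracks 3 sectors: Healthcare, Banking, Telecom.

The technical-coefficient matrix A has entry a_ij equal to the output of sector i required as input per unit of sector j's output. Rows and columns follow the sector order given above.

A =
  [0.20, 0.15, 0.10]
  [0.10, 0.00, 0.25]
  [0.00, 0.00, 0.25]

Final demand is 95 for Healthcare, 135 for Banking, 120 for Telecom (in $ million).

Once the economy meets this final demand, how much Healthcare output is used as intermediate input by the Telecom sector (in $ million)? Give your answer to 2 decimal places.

I − A =
  [   0.80    -0.15    -0.10]
  [  -0.10     1.00    -0.25]
  [   0.00     0.00     0.75]
Cofactors of I−A, C_ij = (−1)^(i+j)·(minor ij) (rows/columns in the sector order above):
  C_11 = (1.00)(0.75) − (-0.25)(0.00) = 0.7500
  C_12 = −[(-0.10)(0.75) − (-0.25)(0.00)] = 0.0750
  C_13 = (-0.10)(0.00) − (1.00)(0.00) = 0.0000
  C_21 = −[(-0.15)(0.75) − (-0.10)(0.00)] = 0.1125
  C_22 = (0.80)(0.75) − (-0.10)(0.00) = 0.6000
  C_23 = −[(0.80)(0.00) − (-0.15)(0.00)] = 0.0000
  C_31 = (-0.15)(-0.25) − (-0.10)(1.00) = 0.1375
  C_32 = −[(0.80)(-0.25) − (-0.10)(-0.10)] = 0.2100
  C_33 = (0.80)(1.00) − (-0.15)(-0.10) = 0.7850
det(I−A) = Σ_j (I−A)_1j·C_1j = (0.80)(0.7500) + (-0.15)(0.0750) + (-0.10)(0.0000) = 0.58875
adj(I−A) = Cᵀ =
  [ 0.7500   0.1125   0.1375]
  [ 0.0750   0.6000   0.2100]
  [ 0.0000   0.0000   0.7850]
(I − A)⁻¹ = adj(I−A) / det(I−A) ≈
  [   1.2739     0.1911     0.2335]
  [   0.1274     1.0191     0.3567]
  [   0.0000     0.0000     1.3333]
First solve x = (I − A)⁻¹ d = adj(I−A)·d / det(I−A); in particular x_3 = (0.0000·95 + 0.0000·135 + 0.7850·120) / 0.58875 = 94.20 / 0.58875 = 160.0000.
Intermediate flow from 1 to 3: z_13 = a_13 · x_3 = 0.10 × 94.20 / 0.58875 = 9.42 / 0.58875 = 16.00.

z_13 = 16.00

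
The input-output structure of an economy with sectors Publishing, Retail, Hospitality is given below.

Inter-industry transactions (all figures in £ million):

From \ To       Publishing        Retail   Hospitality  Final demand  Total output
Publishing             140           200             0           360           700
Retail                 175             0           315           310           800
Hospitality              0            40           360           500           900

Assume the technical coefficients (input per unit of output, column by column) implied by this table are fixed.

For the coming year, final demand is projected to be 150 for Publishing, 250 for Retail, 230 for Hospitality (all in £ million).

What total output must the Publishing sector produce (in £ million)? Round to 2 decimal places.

x_1 = 338.39

Technical coefficients a_ij = z_ij / X_j:
  a_11 = 140/700 = 0.20, a_21 = 175/700 = 0.25, a_31 = 0/700 = 0.00
  a_12 = 200/800 = 0.25, a_22 = 0/800 = 0.00, a_32 = 40/800 = 0.05
  a_13 = 0/900 = 0.00, a_23 = 315/900 = 0.35, a_33 = 360/900 = 0.40
I − A =
  [   0.80    -0.25     0.00]
  [  -0.25     1.00    -0.35]
  [   0.00    -0.05     0.60]
Cofactors of I−A, C_ij = (−1)^(i+j)·(minor ij) (rows/columns in the sector order above):
  C_11 = (1.00)(0.60) − (-0.35)(-0.05) = 0.5825
  C_12 = −[(-0.25)(0.60) − (-0.35)(0.00)] = 0.1500
  C_13 = (-0.25)(-0.05) − (1.00)(0.00) = 0.0125
  C_21 = −[(-0.25)(0.60) − (0.00)(-0.05)] = 0.1500
  C_22 = (0.80)(0.60) − (0.00)(0.00) = 0.4800
  C_23 = −[(0.80)(-0.05) − (-0.25)(0.00)] = 0.0400
  C_31 = (-0.25)(-0.35) − (0.00)(1.00) = 0.0875
  C_32 = −[(0.80)(-0.35) − (0.00)(-0.25)] = 0.2800
  C_33 = (0.80)(1.00) − (-0.25)(-0.25) = 0.7375
det(I−A) = Σ_j (I−A)_1j·C_1j = (0.80)(0.5825) + (-0.25)(0.1500) + (0.00)(0.0125) = 0.4285
adj(I−A) = Cᵀ =
  [ 0.5825   0.1500   0.0875]
  [ 0.1500   0.4800   0.2800]
  [ 0.0125   0.0400   0.7375]
(I − A)⁻¹ = adj(I−A) / det(I−A) ≈
  [   1.3594     0.3501     0.2042]
  [   0.3501     1.1202     0.6534]
  [   0.0292     0.0933     1.7211]
x = (I − A)⁻¹ d = adj(I−A)·d / det(I−A), with det(I−A) = 0.4285:
  x_1 = (0.5825·150 + 0.1500·250 + 0.0875·230) / 0.4285 = 145.00 / 0.4285 ≈ 338.39
  x_2 = (0.1500·150 + 0.4800·250 + 0.2800·230) / 0.4285 = 206.90 / 0.4285 ≈ 482.85
  x_3 = (0.0125·150 + 0.0400·250 + 0.7375·230) / 0.4285 = 181.50 / 0.4285 ≈ 423.57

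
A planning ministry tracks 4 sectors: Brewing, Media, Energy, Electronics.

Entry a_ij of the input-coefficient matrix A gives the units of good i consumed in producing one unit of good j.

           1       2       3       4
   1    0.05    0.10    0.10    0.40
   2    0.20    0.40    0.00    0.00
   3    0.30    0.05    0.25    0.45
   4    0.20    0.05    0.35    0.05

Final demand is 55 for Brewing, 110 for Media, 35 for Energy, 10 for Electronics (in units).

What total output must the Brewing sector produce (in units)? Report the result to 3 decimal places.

I − A =
  [   0.95    -0.10    -0.10    -0.40]
  [  -0.20     0.60     0.00     0.00]
  [  -0.30    -0.05     0.75    -0.45]
  [  -0.20    -0.05    -0.35     0.95]
Compute the cofactors C_ij = (−1)^(i+j)·(3×3 minor ij) of I−A; the adjugate is their transpose:
adj(I−A) = Cᵀ =
  [ 0.33300   0.08450   0.14100   0.20700]
  [ 0.11100   0.38775   0.04700   0.06900]
  [ 0.23900   0.10600   0.47050   0.32350]
  [ 0.16400   0.07725   0.20550   0.39350]
det(I−A) = Σ_j (I−A)_1j·C_1j = (0.95)(0.33300) + (-0.10)(0.11100) + (-0.10)(0.23900) + (-0.40)(0.16400) = 0.21575
(I − A)⁻¹ = adj(I−A) / det(I−A) ≈
  [   1.5435     0.3917     0.6535     0.9594]
  [   0.5145     1.7972     0.2178     0.3198]
  [   1.1078     0.4913     2.1808     1.4994]
  [   0.7601     0.3581     0.9525     1.8239]
x = (I − A)⁻¹ d = adj(I−A)·d / det(I−A), with det(I−A) = 0.21575:
  x_1 = (0.33300·55 + 0.08450·110 + 0.14100·35 + 0.20700·10) / 0.21575 = 34.615 / 0.21575 ≈ 160.440
  x_2 = (0.11100·55 + 0.38775·110 + 0.04700·35 + 0.06900·10) / 0.21575 = 51.0925 / 0.21575 ≈ 236.813
  x_3 = (0.23900·55 + 0.10600·110 + 0.47050·35 + 0.32350·10) / 0.21575 = 44.5075 / 0.21575 ≈ 206.292
  x_4 = (0.16400·55 + 0.07725·110 + 0.20550·35 + 0.39350·10) / 0.21575 = 28.645 / 0.21575 ≈ 132.769

x_1 = 160.440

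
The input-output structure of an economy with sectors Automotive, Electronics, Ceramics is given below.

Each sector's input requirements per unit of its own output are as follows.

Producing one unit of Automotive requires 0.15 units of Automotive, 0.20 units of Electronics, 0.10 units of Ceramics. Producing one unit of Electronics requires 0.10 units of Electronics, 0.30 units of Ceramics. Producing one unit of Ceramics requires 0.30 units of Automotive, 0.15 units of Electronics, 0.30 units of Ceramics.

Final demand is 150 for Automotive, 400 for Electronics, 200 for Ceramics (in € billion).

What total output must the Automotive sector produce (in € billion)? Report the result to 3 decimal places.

I − A =
  [   0.85     0.00    -0.30]
  [  -0.20     0.90    -0.15]
  [  -0.10    -0.30     0.70]
Cofactors of I−A, C_ij = (−1)^(i+j)·(minor ij) (rows/columns in the sector order above):
  C_11 = (0.90)(0.70) − (-0.15)(-0.30) = 0.5850
  C_12 = −[(-0.20)(0.70) − (-0.15)(-0.10)] = 0.1550
  C_13 = (-0.20)(-0.30) − (0.90)(-0.10) = 0.1500
  C_21 = −[(0.00)(0.70) − (-0.30)(-0.30)] = 0.0900
  C_22 = (0.85)(0.70) − (-0.30)(-0.10) = 0.5650
  C_23 = −[(0.85)(-0.30) − (0.00)(-0.10)] = 0.2550
  C_31 = (0.00)(-0.15) − (-0.30)(0.90) = 0.2700
  C_32 = −[(0.85)(-0.15) − (-0.30)(-0.20)] = 0.1875
  C_33 = (0.85)(0.90) − (0.00)(-0.20) = 0.7650
det(I−A) = Σ_j (I−A)_1j·C_1j = (0.85)(0.5850) + (0.00)(0.1550) + (-0.30)(0.1500) = 0.45225
adj(I−A) = Cᵀ =
  [ 0.5850   0.0900   0.2700]
  [ 0.1550   0.5650   0.1875]
  [ 0.1500   0.2550   0.7650]
(I − A)⁻¹ = adj(I−A) / det(I−A) ≈
  [   1.2935     0.1990     0.5970]
  [   0.3427     1.2493     0.4146]
  [   0.3317     0.5638     1.6915]
x = (I − A)⁻¹ d = adj(I−A)·d / det(I−A), with det(I−A) = 0.45225:
  x_A = (0.5850·150 + 0.0900·400 + 0.2700·200) / 0.45225 = 177.75 / 0.45225 ≈ 393.035
  x_E = (0.1550·150 + 0.5650·400 + 0.1875·200) / 0.45225 = 286.75 / 0.45225 ≈ 634.052
  x_C = (0.1500·150 + 0.2550·400 + 0.7650·200) / 0.45225 = 277.50 / 0.45225 ≈ 613.599

x_A = 393.035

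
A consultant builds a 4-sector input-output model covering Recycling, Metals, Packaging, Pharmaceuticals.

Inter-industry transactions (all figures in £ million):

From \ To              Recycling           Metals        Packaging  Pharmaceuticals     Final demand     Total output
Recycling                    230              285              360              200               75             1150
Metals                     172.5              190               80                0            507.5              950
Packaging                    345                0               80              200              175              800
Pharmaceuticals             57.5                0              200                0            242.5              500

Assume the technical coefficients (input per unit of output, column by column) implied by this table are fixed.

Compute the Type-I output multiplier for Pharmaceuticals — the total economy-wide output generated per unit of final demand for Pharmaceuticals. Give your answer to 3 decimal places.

Technical coefficients a_ij = z_ij / X_j:
  a_11 = 230/1150 = 0.20, a_21 = 172.5/1150 = 0.15, a_31 = 345/1150 = 0.30, a_41 = 57.5/1150 = 0.05
  a_12 = 285/950 = 0.30, a_22 = 190/950 = 0.20, a_32 = 0/950 = 0.00, a_42 = 0/950 = 0.00
  a_13 = 360/800 = 0.45, a_23 = 80/800 = 0.10, a_33 = 80/800 = 0.10, a_43 = 200/800 = 0.25
  a_14 = 200/500 = 0.40, a_24 = 0/500 = 0.00, a_34 = 200/500 = 0.40, a_44 = 0/500 = 0.00
I − A =
  [   0.80    -0.30    -0.45    -0.40]
  [  -0.15     0.80    -0.10     0.00]
  [  -0.30     0.00     0.90    -0.40]
  [  -0.05     0.00    -0.25     1.00]
Compute the cofactors C_ij = (−1)^(i+j)·(3×3 minor ij) of I−A; the adjugate is their transpose:
adj(I−A) = Cᵀ =
  [ 0.64000   0.24000   0.47000   0.44400]
  [ 0.15200   0.44800   0.16050   0.12500]
  [ 0.25600   0.09600   0.57900   0.33400]
  [ 0.09600   0.03600   0.16825   0.41850]
det(I−A) = Σ_j (I−A)_1j·C_1j = (0.80)(0.64000) + (-0.30)(0.15200) + (-0.45)(0.25600) + (-0.40)(0.09600) = 0.3128
(I − A)⁻¹ = adj(I−A) / det(I−A) ≈
  [   2.0460     0.7673     1.5026     1.4194]
  [   0.4859     1.4322     0.5131     0.3996]
  [   0.8184     0.3069     1.8510     1.0678]
  [   0.3069     0.1151     0.5379     1.3379]
The output multiplier for sector j is the column-j sum of the Leontief inverse (I − A)⁻¹ = adj(I−A) / det(I−A).
Column 4 of adj(I−A): (0.44400, 0.12500, 0.33400, 0.41850); det(I−A) = 0.3128.
m_4 = (0.44400 + 0.12500 + 0.33400 + 0.41850) / 0.3128 = 1.3215 / 0.3128 ≈ 4.225.

m_4 = 4.225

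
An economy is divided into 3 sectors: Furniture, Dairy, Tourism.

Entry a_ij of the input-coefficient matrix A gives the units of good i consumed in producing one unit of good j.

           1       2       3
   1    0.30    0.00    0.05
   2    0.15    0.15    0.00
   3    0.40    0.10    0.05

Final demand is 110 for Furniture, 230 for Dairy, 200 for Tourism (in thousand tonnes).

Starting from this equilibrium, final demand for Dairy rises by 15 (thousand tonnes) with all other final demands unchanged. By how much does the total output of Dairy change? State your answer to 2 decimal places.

Δx_2 = 17.67

I − A =
  [   0.70     0.00    -0.05]
  [  -0.15     0.85     0.00]
  [  -0.40    -0.10     0.95]
Cofactors of I−A, C_ij = (−1)^(i+j)·(minor ij) (rows/columns in the sector order above):
  C_11 = (0.85)(0.95) − (0.00)(-0.10) = 0.8075
  C_12 = −[(-0.15)(0.95) − (0.00)(-0.40)] = 0.1425
  C_13 = (-0.15)(-0.10) − (0.85)(-0.40) = 0.3550
  C_21 = −[(0.00)(0.95) − (-0.05)(-0.10)] = 0.0050
  C_22 = (0.70)(0.95) − (-0.05)(-0.40) = 0.6450
  C_23 = −[(0.70)(-0.10) − (0.00)(-0.40)] = 0.0700
  C_31 = (0.00)(0.00) − (-0.05)(0.85) = 0.0425
  C_32 = −[(0.70)(0.00) − (-0.05)(-0.15)] = 0.0075
  C_33 = (0.70)(0.85) − (0.00)(-0.15) = 0.5950
det(I−A) = Σ_j (I−A)_1j·C_1j = (0.70)(0.8075) + (0.00)(0.1425) + (-0.05)(0.3550) = 0.5475
adj(I−A) = Cᵀ =
  [ 0.8075   0.0050   0.0425]
  [ 0.1425   0.6450   0.0075]
  [ 0.3550   0.0700   0.5950]
(I − A)⁻¹ = adj(I−A) / det(I−A) ≈
  [   1.4749     0.0091     0.0776]
  [   0.2603     1.1781     0.0137]
  [   0.6484     0.1279     1.0868]
Δx = (I − A)⁻¹ Δd with Δd having +15 in the Dairy component and 0 elsewhere.
So Δx_2 = L_22 · (+15), where L_22 = adj(I−A)_22 / det(I−A) = 0.6450 / 0.5475.
Δx_2 = 0.6450 × (+15) / 0.5475 = 9.675 / 0.5475 ≈ 17.67.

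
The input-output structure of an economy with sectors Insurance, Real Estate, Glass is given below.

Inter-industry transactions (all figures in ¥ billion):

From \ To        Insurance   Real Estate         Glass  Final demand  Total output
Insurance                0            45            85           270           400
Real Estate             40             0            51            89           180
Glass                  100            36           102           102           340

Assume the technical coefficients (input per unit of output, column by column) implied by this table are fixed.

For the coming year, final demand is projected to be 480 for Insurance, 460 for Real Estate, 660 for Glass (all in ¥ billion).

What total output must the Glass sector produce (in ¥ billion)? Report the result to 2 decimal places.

Technical coefficients a_ij = z_ij / X_j:
  a_II = 0/400 = 0.00, a_RI = 40/400 = 0.10, a_GI = 100/400 = 0.25
  a_IR = 45/180 = 0.25, a_RR = 0/180 = 0.00, a_GR = 36/180 = 0.20
  a_IG = 85/340 = 0.25, a_RG = 51/340 = 0.15, a_GG = 102/340 = 0.30
I − A =
  [   1.00    -0.25    -0.25]
  [  -0.10     1.00    -0.15]
  [  -0.25    -0.20     0.70]
Cofactors of I−A, C_ij = (−1)^(i+j)·(minor ij) (rows/columns in the sector order above):
  C_11 = (1.00)(0.70) − (-0.15)(-0.20) = 0.6700
  C_12 = −[(-0.10)(0.70) − (-0.15)(-0.25)] = 0.1075
  C_13 = (-0.10)(-0.20) − (1.00)(-0.25) = 0.2700
  C_21 = −[(-0.25)(0.70) − (-0.25)(-0.20)] = 0.2250
  C_22 = (1.00)(0.70) − (-0.25)(-0.25) = 0.6375
  C_23 = −[(1.00)(-0.20) − (-0.25)(-0.25)] = 0.2625
  C_31 = (-0.25)(-0.15) − (-0.25)(1.00) = 0.2875
  C_32 = −[(1.00)(-0.15) − (-0.25)(-0.10)] = 0.1750
  C_33 = (1.00)(1.00) − (-0.25)(-0.10) = 0.9750
det(I−A) = Σ_j (I−A)_1j·C_1j = (1.00)(0.6700) + (-0.25)(0.1075) + (-0.25)(0.2700) = 0.575625
adj(I−A) = Cᵀ =
  [ 0.6700   0.2250   0.2875]
  [ 0.1075   0.6375   0.1750]
  [ 0.2700   0.2625   0.9750]
(I − A)⁻¹ = adj(I−A) / det(I−A) ≈
  [   1.1640     0.3909     0.4995]
  [   0.1868     1.1075     0.3040]
  [   0.4691     0.4560     1.6938]
x = (I − A)⁻¹ d = adj(I−A)·d / det(I−A), with det(I−A) = 0.575625:
  x_I = (0.6700·480 + 0.2250·460 + 0.2875·660) / 0.575625 = 614.85 / 0.575625 ≈ 1068.14
  x_R = (0.1075·480 + 0.6375·460 + 0.1750·660) / 0.575625 = 460.35 / 0.575625 ≈ 799.74
  x_G = (0.2700·480 + 0.2625·460 + 0.9750·660) / 0.575625 = 893.85 / 0.575625 ≈ 1552.83

x_G = 1552.83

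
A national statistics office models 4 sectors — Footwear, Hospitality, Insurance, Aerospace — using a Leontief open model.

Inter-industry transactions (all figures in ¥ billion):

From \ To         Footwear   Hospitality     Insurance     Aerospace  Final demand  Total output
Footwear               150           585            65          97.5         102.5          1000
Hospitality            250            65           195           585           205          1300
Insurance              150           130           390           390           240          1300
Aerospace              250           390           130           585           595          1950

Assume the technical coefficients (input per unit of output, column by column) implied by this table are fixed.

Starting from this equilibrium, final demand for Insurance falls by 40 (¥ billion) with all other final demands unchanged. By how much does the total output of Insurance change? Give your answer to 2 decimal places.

Δx_3 = -73.13

Technical coefficients a_ij = z_ij / X_j:
  a_11 = 150/1000 = 0.15, a_21 = 250/1000 = 0.25, a_31 = 150/1000 = 0.15, a_41 = 250/1000 = 0.25
  a_12 = 585/1300 = 0.45, a_22 = 65/1300 = 0.05, a_32 = 130/1300 = 0.10, a_42 = 390/1300 = 0.30
  a_13 = 65/1300 = 0.05, a_23 = 195/1300 = 0.15, a_33 = 390/1300 = 0.30, a_43 = 130/1300 = 0.10
  a_14 = 97.5/1950 = 0.05, a_24 = 585/1950 = 0.30, a_34 = 390/1950 = 0.20, a_44 = 585/1950 = 0.30
I − A =
  [   0.85    -0.45    -0.05    -0.05]
  [  -0.25     0.95    -0.15    -0.30]
  [  -0.15    -0.10     0.70    -0.20]
  [  -0.25    -0.30    -0.10     0.70]
Compute the cofactors C_ij = (−1)^(i+j)·(3×3 minor ij) of I−A; the adjugate is their transpose:
adj(I−A) = Cᵀ =
  [ 0.361000   0.229000   0.096500   0.151500]
  [ 0.197750   0.382250   0.126625   0.214125]
  [ 0.173750   0.181250   0.360625   0.193125]
  [ 0.238500   0.271500   0.140250   0.455250]
det(I−A) = Σ_j (I−A)_1j·C_1j = (0.85)(0.361000) + (-0.45)(0.197750) + (-0.05)(0.173750) + (-0.05)(0.238500) = 0.19725
(I − A)⁻¹ = adj(I−A) / det(I−A) ≈
  [   1.8302     1.1610     0.4892     0.7681]
  [   1.0025     1.9379     0.6420     1.0856]
  [   0.8809     0.9189     1.8283     0.9791]
  [   1.2091     1.3764     0.7110     2.3080]
Δx = (I − A)⁻¹ Δd with Δd having -40 in the Insurance component and 0 elsewhere.
So Δx_3 = L_33 · (-40), where L_33 = adj(I−A)_33 / det(I−A) = 0.360625 / 0.19725.
Δx_3 = 0.360625 × (-40) / 0.19725 = -14.425 / 0.19725 ≈ -73.13.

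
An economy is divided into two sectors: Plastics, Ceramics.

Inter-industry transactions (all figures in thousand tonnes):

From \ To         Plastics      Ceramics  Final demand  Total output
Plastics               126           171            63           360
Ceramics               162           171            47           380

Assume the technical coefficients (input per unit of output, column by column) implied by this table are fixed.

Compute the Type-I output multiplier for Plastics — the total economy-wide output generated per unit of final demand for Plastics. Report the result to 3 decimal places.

m_P = 6.452

Technical coefficients a_ij = z_ij / X_j:
  a_PP = 126/360 = 0.35, a_CP = 162/360 = 0.45
  a_PC = 171/380 = 0.45, a_CC = 171/380 = 0.45
I − A =
  [   0.65    -0.45]
  [  -0.45     0.55]
det(I−A) = (0.65)(0.55) − (-0.45)(-0.45) = 0.1550
adj(I−A) = [[0.55, 0.45], [0.45, 0.65]]
(I − A)⁻¹ = adj(I−A) / det(I−A) ≈
  [   3.5484     2.9032]
  [   2.9032     4.1935]
The output multiplier for sector j is the column-j sum of the Leontief inverse (I − A)⁻¹ = adj(I−A) / det(I−A).
Column P of adj(I−A): (0.55, 0.45); det(I−A) = 0.1550.
m_P = (0.55 + 0.45) / 0.1550 = 1.00 / 0.1550 ≈ 6.452.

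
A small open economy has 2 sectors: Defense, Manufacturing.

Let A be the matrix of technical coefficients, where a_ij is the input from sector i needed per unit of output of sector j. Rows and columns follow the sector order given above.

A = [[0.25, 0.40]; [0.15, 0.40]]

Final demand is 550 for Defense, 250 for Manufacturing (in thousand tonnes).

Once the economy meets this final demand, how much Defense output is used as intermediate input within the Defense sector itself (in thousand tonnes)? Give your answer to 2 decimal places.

I − A =
  [   0.75    -0.40]
  [  -0.15     0.60]
det(I−A) = (0.75)(0.60) − (-0.40)(-0.15) = 0.3900
adj(I−A) = [[0.60, 0.40], [0.15, 0.75]]
(I − A)⁻¹ = adj(I−A) / det(I−A) ≈
  [   1.5385     1.0256]
  [   0.3846     1.9231]
First solve x = (I − A)⁻¹ d = adj(I−A)·d / det(I−A); in particular x_1 = (0.60·550 + 0.40·250) / 0.3900 = 430.00 / 0.3900 ≈ 1102.5641.
Intermediate flow from 1 to 1: z_11 = a_11 · x_1 = 0.25 × 430.00 / 0.3900 = 107.50 / 0.3900 ≈ 275.64.

z_11 = 275.64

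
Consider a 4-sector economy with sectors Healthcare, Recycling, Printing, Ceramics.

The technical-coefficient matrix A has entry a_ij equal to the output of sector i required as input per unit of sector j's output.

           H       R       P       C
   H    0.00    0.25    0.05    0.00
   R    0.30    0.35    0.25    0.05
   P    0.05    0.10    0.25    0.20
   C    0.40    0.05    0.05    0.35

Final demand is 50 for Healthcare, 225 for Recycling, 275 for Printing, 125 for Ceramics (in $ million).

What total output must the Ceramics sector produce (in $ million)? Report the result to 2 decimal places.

x_C = 457.98

I − A =
  [   1.00    -0.25    -0.05     0.00]
  [  -0.30     0.65    -0.25    -0.05]
  [  -0.05    -0.10     0.75    -0.20]
  [  -0.40    -0.05    -0.05     0.65]
Compute the cofactors C_ij = (−1)^(i+j)·(3×3 minor ij) of I−A; the adjugate is their transpose:
adj(I−A) = Cᵀ =
  [ 0.289500   0.123125   0.062250   0.028625]
  [ 0.186500   0.471875   0.175750   0.090375]
  [ 0.097500   0.103125   0.366250   0.120625]
  [ 0.200000   0.120000   0.080000   0.400000]
det(I−A) = Σ_j (I−A)_1j·C_1j = (1.00)(0.289500) + (-0.25)(0.186500) + (-0.05)(0.097500) + (0.00)(0.200000) = 0.2380
(I − A)⁻¹ = adj(I−A) / det(I−A) ≈
  [   1.2164     0.5173     0.2616     0.1203]
  [   0.7836     1.9827     0.7384     0.3797]
  [   0.4097     0.4333     1.5389     0.5068]
  [   0.8403     0.5042     0.3361     1.6807]
x = (I − A)⁻¹ d = adj(I−A)·d / det(I−A), with det(I−A) = 0.2380:
  x_H = (0.289500·50 + 0.123125·225 + 0.062250·275 + 0.028625·125) / 0.2380 = 62.875 / 0.2380 ≈ 264.18
  x_R = (0.186500·50 + 0.471875·225 + 0.175750·275 + 0.090375·125) / 0.2380 = 175.125 / 0.2380 ≈ 735.82
  x_P = (0.097500·50 + 0.103125·225 + 0.366250·275 + 0.120625·125) / 0.2380 = 143.875 / 0.2380 ≈ 604.52
  x_C = (0.200000·50 + 0.120000·225 + 0.080000·275 + 0.400000·125) / 0.2380 = 109.00 / 0.2380 ≈ 457.98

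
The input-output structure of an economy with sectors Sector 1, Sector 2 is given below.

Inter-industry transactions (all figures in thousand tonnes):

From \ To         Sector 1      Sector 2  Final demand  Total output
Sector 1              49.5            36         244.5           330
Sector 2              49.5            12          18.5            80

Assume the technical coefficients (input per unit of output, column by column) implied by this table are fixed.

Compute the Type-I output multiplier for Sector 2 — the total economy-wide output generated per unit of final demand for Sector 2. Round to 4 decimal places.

Technical coefficients a_ij = z_ij / X_j:
  a_11 = 49.5/330 = 0.15, a_21 = 49.5/330 = 0.15
  a_12 = 36/80 = 0.45, a_22 = 12/80 = 0.15
I − A =
  [   0.85    -0.45]
  [  -0.15     0.85]
det(I−A) = (0.85)(0.85) − (-0.45)(-0.15) = 0.6550
adj(I−A) = [[0.85, 0.45], [0.15, 0.85]]
(I − A)⁻¹ = adj(I−A) / det(I−A) ≈
  [   1.29771     0.68702]
  [   0.22901     1.29771]
The output multiplier for sector j is the column-j sum of the Leontief inverse (I − A)⁻¹ = adj(I−A) / det(I−A).
Column 2 of adj(I−A): (0.45, 0.85); det(I−A) = 0.6550.
m_2 = (0.45 + 0.85) / 0.6550 = 1.30 / 0.6550 ≈ 1.9847.

m_2 = 1.9847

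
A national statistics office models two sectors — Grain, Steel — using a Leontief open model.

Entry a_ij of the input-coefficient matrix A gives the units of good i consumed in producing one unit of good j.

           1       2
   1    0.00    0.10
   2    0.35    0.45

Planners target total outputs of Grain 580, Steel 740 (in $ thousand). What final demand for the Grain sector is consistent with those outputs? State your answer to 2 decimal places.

I − A =
  [   1.00    -0.10]
  [  -0.35     0.55]
d = (I − A) x:
  d_1 = (+1.00)·580 + (-0.10)·740 = 506.00
  d_2 = (-0.35)·580 + (+0.55)·740 = 204.00

d_1 = 506.00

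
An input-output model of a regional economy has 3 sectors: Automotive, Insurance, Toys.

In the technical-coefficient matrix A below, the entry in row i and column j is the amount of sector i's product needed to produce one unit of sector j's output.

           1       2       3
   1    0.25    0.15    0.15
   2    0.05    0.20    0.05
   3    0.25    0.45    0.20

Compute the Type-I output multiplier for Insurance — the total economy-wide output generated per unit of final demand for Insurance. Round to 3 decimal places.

m_2 = 2.667

I − A =
  [   0.75    -0.15    -0.15]
  [  -0.05     0.80    -0.05]
  [  -0.25    -0.45     0.80]
Cofactors of I−A, C_ij = (−1)^(i+j)·(minor ij) (rows/columns in the sector order above):
  C_11 = (0.80)(0.80) − (-0.05)(-0.45) = 0.6175
  C_12 = −[(-0.05)(0.80) − (-0.05)(-0.25)] = 0.0525
  C_13 = (-0.05)(-0.45) − (0.80)(-0.25) = 0.2225
  C_21 = −[(-0.15)(0.80) − (-0.15)(-0.45)] = 0.1875
  C_22 = (0.75)(0.80) − (-0.15)(-0.25) = 0.5625
  C_23 = −[(0.75)(-0.45) − (-0.15)(-0.25)] = 0.3750
  C_31 = (-0.15)(-0.05) − (-0.15)(0.80) = 0.1275
  C_32 = −[(0.75)(-0.05) − (-0.15)(-0.05)] = 0.0450
  C_33 = (0.75)(0.80) − (-0.15)(-0.05) = 0.5925
det(I−A) = Σ_j (I−A)_1j·C_1j = (0.75)(0.6175) + (-0.15)(0.0525) + (-0.15)(0.2225) = 0.421875
adj(I−A) = Cᵀ =
  [ 0.6175   0.1875   0.1275]
  [ 0.0525   0.5625   0.0450]
  [ 0.2225   0.3750   0.5925]
(I − A)⁻¹ = adj(I−A) / det(I−A) ≈
  [   1.4637     0.4444     0.3022]
  [   0.1244     1.3333     0.1067]
  [   0.5274     0.8889     1.4044]
The output multiplier for sector j is the column-j sum of the Leontief inverse (I − A)⁻¹ = adj(I−A) / det(I−A).
Column 2 of adj(I−A): (0.1875, 0.5625, 0.3750); det(I−A) = 0.421875.
m_2 = (0.1875 + 0.5625 + 0.3750) / 0.421875 = 1.125 / 0.421875 ≈ 2.667.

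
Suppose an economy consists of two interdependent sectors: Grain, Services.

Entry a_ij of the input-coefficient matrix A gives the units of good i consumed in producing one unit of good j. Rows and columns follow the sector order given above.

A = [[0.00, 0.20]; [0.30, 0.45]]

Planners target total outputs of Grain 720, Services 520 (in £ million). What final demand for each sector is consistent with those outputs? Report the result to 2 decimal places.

d_1 = 616.00, d_2 = 70.00

I − A =
  [   1.00    -0.20]
  [  -0.30     0.55]
d = (I − A) x:
  d_1 = (+1.00)·720 + (-0.20)·520 = 616.00
  d_2 = (-0.30)·720 + (+0.55)·520 = 70.00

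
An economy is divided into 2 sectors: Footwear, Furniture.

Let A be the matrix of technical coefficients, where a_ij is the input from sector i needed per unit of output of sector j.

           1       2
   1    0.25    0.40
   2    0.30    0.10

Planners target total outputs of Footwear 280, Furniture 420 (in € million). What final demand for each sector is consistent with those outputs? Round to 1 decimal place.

d_1 = 42.0, d_2 = 294.0

I − A =
  [   0.75    -0.40]
  [  -0.30     0.90]
d = (I − A) x:
  d_1 = (+0.75)·280 + (-0.40)·420 = 42.0
  d_2 = (-0.30)·280 + (+0.90)·420 = 294.0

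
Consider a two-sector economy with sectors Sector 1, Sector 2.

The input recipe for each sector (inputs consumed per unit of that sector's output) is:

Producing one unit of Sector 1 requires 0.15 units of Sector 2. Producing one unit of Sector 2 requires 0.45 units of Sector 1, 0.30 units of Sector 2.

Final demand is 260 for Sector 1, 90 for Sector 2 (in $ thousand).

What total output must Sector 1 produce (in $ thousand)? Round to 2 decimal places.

I − A =
  [   1.00    -0.45]
  [  -0.15     0.70]
det(I−A) = (1.00)(0.70) − (-0.45)(-0.15) = 0.6325
adj(I−A) = [[0.70, 0.45], [0.15, 1.00]]
(I − A)⁻¹ = adj(I−A) / det(I−A) ≈
  [   1.1067     0.7115]
  [   0.2372     1.5810]
x = (I − A)⁻¹ d = adj(I−A)·d / det(I−A), with det(I−A) = 0.6325:
  x_1 = (0.70·260 + 0.45·90) / 0.6325 = 222.50 / 0.6325 ≈ 351.78
  x_2 = (0.15·260 + 1.00·90) / 0.6325 = 129.00 / 0.6325 ≈ 203.95

x_1 = 351.78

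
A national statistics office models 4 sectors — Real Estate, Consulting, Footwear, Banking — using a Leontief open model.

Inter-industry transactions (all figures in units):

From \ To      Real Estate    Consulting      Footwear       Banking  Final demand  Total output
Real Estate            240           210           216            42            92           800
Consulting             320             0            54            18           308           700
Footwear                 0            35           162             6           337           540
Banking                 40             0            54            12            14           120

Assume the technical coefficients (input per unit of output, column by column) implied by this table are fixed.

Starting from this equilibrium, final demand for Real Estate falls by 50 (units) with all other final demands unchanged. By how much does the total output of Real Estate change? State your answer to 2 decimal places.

Δx_1 = -92.23

Technical coefficients a_ij = z_ij / X_j:
  a_11 = 240/800 = 0.30, a_21 = 320/800 = 0.40, a_31 = 0/800 = 0.00, a_41 = 40/800 = 0.05
  a_12 = 210/700 = 0.30, a_22 = 0/700 = 0.00, a_32 = 35/700 = 0.05, a_42 = 0/700 = 0.00
  a_13 = 216/540 = 0.40, a_23 = 54/540 = 0.10, a_33 = 162/540 = 0.30, a_43 = 54/540 = 0.10
  a_14 = 42/120 = 0.35, a_24 = 18/120 = 0.15, a_34 = 6/120 = 0.05, a_44 = 12/120 = 0.10
I − A =
  [   0.70    -0.30    -0.40    -0.35]
  [  -0.40     1.00    -0.10    -0.15]
  [   0.00    -0.05     0.70    -0.05]
  [  -0.05     0.00    -0.10     0.90]
Compute the cofactors C_ij = (−1)^(i+j)·(3×3 minor ij) of I−A; the adjugate is their transpose:
adj(I−A) = Cᵀ =
  [ 0.619750   0.207250   0.426500   0.299250]
  [ 0.255500   0.424250   0.232750   0.183000]
  [ 0.020875   0.031375   0.502250   0.041250]
  [ 0.036750   0.015000   0.079500   0.394500]
det(I−A) = Σ_j (I−A)_1j·C_1j = (0.70)(0.619750) + (-0.30)(0.255500) + (-0.40)(0.020875) + (-0.35)(0.036750) = 0.3359625
(I − A)⁻¹ = adj(I−A) / det(I−A) ≈
  [   1.8447     0.6169     1.2695     0.8907]
  [   0.7605     1.2628     0.6928     0.5447]
  [   0.0621     0.0934     1.4950     0.1228]
  [   0.1094     0.0446     0.2366     1.1742]
Δx = (I − A)⁻¹ Δd with Δd having -50 in the Real Estate component and 0 elsewhere.
So Δx_1 = L_11 · (-50), where L_11 = adj(I−A)_11 / det(I−A) = 0.619750 / 0.3359625.
Δx_1 = 0.619750 × (-50) / 0.3359625 = -30.9875 / 0.3359625 ≈ -92.23.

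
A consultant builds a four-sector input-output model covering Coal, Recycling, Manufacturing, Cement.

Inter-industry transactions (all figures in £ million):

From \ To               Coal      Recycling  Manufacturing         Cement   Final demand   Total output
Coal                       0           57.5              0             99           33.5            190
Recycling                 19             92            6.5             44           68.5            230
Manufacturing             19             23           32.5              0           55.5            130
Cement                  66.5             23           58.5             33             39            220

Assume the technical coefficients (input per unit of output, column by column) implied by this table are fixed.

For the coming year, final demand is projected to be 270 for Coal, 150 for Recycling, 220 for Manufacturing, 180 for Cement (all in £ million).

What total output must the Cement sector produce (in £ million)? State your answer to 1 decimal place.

x_4 = 930.4

Technical coefficients a_ij = z_ij / X_j:
  a_11 = 0/190 = 0.00, a_21 = 19/190 = 0.10, a_31 = 19/190 = 0.10, a_41 = 66.5/190 = 0.35
  a_12 = 57.5/230 = 0.25, a_22 = 92/230 = 0.40, a_32 = 23/230 = 0.10, a_42 = 23/230 = 0.10
  a_13 = 0/130 = 0.00, a_23 = 6.5/130 = 0.05, a_33 = 32.5/130 = 0.25, a_43 = 58.5/130 = 0.45
  a_14 = 99/220 = 0.45, a_24 = 44/220 = 0.20, a_34 = 0/220 = 0.00, a_44 = 33/220 = 0.15
I − A =
  [   1.00    -0.25     0.00    -0.45]
  [  -0.10     0.60    -0.05    -0.20]
  [  -0.10    -0.10     0.75     0.00]
  [  -0.35    -0.10    -0.45     0.85]
Compute the cofactors C_ij = (−1)^(i+j)·(3×3 minor ij) of I−A; the adjugate is their transpose:
adj(I−A) = Cᵀ =
  [ 0.354250   0.213375   0.156875   0.237750]
  [ 0.129500   0.499125   0.144875   0.186000]
  [ 0.064500   0.095000   0.352250   0.056500]
  [ 0.195250   0.196875   0.268125   0.425000]
det(I−A) = Σ_j (I−A)_1j·C_1j = (1.00)(0.354250) + (-0.25)(0.129500) + (0.00)(0.064500) + (-0.45)(0.195250) = 0.2340125
(I − A)⁻¹ = adj(I−A) / det(I−A) ≈
  [   1.5138     0.9118     0.6704     1.0160]
  [   0.5534     2.1329     0.6191     0.7948]
  [   0.2756     0.4060     1.5053     0.2414]
  [   0.8344     0.8413     1.1458     1.8161]
x = (I − A)⁻¹ d = adj(I−A)·d / det(I−A), with det(I−A) = 0.2340125:
  x_1 = (0.354250·270 + 0.213375·150 + 0.156875·220 + 0.237750·180) / 0.2340125 = 204.96125 / 0.2340125 ≈ 875.9
  x_2 = (0.129500·270 + 0.499125·150 + 0.144875·220 + 0.186000·180) / 0.2340125 = 175.18625 / 0.2340125 ≈ 748.6
  x_3 = (0.064500·270 + 0.095000·150 + 0.352250·220 + 0.056500·180) / 0.2340125 = 119.33 / 0.2340125 ≈ 509.9
  x_4 = (0.195250·270 + 0.196875·150 + 0.268125·220 + 0.425000·180) / 0.2340125 = 217.73625 / 0.2340125 ≈ 930.4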